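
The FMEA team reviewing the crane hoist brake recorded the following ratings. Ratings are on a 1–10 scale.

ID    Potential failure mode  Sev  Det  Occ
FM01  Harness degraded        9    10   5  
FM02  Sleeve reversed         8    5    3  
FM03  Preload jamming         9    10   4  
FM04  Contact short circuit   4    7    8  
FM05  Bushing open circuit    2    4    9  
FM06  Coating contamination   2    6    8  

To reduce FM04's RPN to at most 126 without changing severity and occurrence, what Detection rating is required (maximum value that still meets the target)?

3

FM04: S=4, O=8, D=7 → current RPN = 224.
Fixed product = 32. Need 32 × D ≤ 126, so D ≤ 126/32 = 3.94.
Maximum integer Detection rating = 3 (gives RPN 96; D=4 would give 128 > 126).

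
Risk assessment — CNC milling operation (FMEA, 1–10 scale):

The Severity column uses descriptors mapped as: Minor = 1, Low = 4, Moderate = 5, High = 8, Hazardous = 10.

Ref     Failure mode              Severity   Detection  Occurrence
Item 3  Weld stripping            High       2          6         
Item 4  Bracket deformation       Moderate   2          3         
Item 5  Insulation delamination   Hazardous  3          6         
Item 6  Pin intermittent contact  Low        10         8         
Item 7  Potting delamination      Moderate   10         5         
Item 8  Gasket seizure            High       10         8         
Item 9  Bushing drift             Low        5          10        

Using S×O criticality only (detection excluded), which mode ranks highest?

Item 8

Criticality = Severity × Occurrence:
  Item 3: 8 × 6 = 48
  Item 4: 5 × 3 = 15
  Item 5: 10 × 6 = 60
  Item 6: 4 × 8 = 32
  Item 7: 5 × 5 = 25
  Item 8: 8 × 8 = 64
  Item 9: 4 × 10 = 40
Highest criticality is 64 → Item 8.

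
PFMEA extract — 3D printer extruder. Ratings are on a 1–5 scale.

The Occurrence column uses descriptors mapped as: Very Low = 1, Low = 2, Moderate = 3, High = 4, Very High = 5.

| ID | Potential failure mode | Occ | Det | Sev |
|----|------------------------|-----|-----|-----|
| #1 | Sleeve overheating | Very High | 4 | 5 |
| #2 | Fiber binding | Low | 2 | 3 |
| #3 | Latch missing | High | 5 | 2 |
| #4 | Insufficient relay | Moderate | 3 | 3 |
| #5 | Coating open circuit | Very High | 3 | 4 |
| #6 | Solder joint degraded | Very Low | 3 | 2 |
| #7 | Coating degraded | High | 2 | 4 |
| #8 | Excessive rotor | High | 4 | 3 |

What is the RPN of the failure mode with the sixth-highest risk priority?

27

RPN = Severity × Occurrence × Detection:
  #1: 5 × 5 × 4 = 100
  #2: 3 × 2 × 2 = 12
  #3: 2 × 4 × 5 = 40
  #4: 3 × 3 × 3 = 27
  #5: 4 × 5 × 3 = 60
  #6: 2 × 1 × 3 = 6
  #7: 4 × 4 × 2 = 32
  #8: 3 × 4 × 4 = 48
Sorted descending: 100, 60, 48, 40, 32, 27, 12, 6.
The sixth-highest RPN is 27 (#4).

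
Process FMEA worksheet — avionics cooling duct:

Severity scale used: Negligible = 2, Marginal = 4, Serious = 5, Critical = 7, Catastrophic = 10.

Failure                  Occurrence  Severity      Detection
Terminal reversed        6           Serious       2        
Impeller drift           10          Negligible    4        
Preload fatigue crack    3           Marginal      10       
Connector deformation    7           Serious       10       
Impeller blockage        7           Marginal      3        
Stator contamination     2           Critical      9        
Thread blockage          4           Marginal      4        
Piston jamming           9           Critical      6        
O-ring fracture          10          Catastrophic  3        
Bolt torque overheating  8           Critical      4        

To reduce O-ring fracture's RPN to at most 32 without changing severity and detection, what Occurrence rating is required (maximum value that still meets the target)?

O-ring fracture: S=10, O=10, D=3 → current RPN = 300.
Fixed product = 30. Need 30 × O ≤ 32, so O ≤ 32/30 = 1.07.
Maximum integer Occurrence rating = 1 (gives RPN 30; O=2 would give 60 > 32).

1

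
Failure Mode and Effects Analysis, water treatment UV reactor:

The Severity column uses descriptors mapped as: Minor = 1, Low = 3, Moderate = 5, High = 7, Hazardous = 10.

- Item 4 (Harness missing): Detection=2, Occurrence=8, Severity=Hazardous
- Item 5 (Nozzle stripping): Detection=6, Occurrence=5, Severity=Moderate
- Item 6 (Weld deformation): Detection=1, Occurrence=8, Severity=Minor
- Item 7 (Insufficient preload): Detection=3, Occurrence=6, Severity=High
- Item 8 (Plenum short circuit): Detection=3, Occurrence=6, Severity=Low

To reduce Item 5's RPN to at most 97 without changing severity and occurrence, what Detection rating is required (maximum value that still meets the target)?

Item 5: S=5, O=5, D=6 → current RPN = 150.
Fixed product = 25. Need 25 × D ≤ 97, so D ≤ 97/25 = 3.88.
Maximum integer Detection rating = 3 (gives RPN 75; D=4 would give 100 > 97).

3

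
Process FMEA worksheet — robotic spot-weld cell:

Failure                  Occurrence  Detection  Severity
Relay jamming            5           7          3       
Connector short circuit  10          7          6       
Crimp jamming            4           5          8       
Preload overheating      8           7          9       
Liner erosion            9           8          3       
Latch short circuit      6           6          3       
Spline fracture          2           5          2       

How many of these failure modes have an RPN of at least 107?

RPN = Severity × Occurrence × Detection:
  Relay jamming: 3 × 5 × 7 = 105
  Connector short circuit: 6 × 10 × 7 = 420
  Crimp jamming: 8 × 4 × 5 = 160
  Preload overheating: 9 × 8 × 7 = 504
  Liner erosion: 3 × 9 × 8 = 216
  Latch short circuit: 3 × 6 × 6 = 108
  Spline fracture: 2 × 2 × 5 = 20
Modes with RPN ≥ 107: Connector short circuit (420), Crimp jamming (160), Preload overheating (504), Liner erosion (216), Latch short circuit (108) → 5.

5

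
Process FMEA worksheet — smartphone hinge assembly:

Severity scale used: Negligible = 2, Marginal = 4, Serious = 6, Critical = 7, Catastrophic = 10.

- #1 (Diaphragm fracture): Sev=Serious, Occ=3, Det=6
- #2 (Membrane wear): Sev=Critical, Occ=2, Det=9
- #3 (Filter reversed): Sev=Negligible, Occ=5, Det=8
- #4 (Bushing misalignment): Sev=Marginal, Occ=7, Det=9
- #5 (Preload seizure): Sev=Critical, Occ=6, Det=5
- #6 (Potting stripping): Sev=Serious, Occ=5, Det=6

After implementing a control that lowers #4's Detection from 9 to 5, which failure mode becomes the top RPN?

#5

RPN = Severity × Occurrence × Detection:
  #1: 6 × 3 × 6 = 108
  #2: 7 × 2 × 9 = 126
  #3: 2 × 5 × 8 = 80
  #4: 4 × 7 × 9 = 252
  #5: 7 × 6 × 5 = 210
  #6: 6 × 5 × 6 = 180
After action: #4 → 4 × 7 × 5 = 140.
Revised RPNs: #5=210, #6=180, #4=140, #2=126, #1=108, #3=80.
Highest is now #5 (210).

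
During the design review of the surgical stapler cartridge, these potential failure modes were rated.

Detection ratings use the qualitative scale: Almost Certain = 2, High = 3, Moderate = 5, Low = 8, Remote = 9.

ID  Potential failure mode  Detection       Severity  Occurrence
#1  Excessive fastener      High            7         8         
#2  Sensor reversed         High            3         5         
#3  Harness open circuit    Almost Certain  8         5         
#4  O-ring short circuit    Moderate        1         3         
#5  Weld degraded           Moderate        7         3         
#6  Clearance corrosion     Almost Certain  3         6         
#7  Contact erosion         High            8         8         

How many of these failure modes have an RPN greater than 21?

6

RPN = Severity × Occurrence × Detection:
  #1: 7 × 8 × 3 = 168
  #2: 3 × 5 × 3 = 45
  #3: 8 × 5 × 2 = 80
  #4: 1 × 3 × 5 = 15
  #5: 7 × 3 × 5 = 105
  #6: 3 × 6 × 2 = 36
  #7: 8 × 8 × 3 = 192
Modes with RPN > 21: #1 (168), #2 (45), #3 (80), #5 (105), #6 (36), #7 (192) → 6.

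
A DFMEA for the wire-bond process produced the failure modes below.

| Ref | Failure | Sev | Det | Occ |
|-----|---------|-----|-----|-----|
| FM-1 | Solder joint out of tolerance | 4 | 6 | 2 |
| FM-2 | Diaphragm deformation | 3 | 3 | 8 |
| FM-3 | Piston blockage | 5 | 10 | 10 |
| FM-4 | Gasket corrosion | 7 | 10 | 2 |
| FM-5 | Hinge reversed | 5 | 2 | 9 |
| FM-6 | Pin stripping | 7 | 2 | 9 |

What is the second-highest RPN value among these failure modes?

RPN = Severity × Occurrence × Detection:
  FM-1: 4 × 2 × 6 = 48
  FM-2: 3 × 8 × 3 = 72
  FM-3: 5 × 10 × 10 = 500
  FM-4: 7 × 2 × 10 = 140
  FM-5: 5 × 9 × 2 = 90
  FM-6: 7 × 9 × 2 = 126
Sorted descending: 500, 140, 126, 90, 72, 48.
The second-highest RPN is 140 (FM-4).

140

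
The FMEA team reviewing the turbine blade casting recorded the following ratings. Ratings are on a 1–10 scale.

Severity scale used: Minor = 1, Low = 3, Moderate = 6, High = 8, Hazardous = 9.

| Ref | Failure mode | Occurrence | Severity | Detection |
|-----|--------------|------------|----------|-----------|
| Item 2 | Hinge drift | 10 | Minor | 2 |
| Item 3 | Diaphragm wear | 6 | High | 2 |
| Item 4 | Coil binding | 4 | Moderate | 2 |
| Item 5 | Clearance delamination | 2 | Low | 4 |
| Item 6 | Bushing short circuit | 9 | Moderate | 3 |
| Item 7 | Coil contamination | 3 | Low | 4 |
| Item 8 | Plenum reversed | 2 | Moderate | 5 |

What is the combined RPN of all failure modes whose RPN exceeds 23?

RPN = Severity × Occurrence × Detection:
  Item 2: 1 × 10 × 2 = 20
  Item 3: 8 × 6 × 2 = 96
  Item 4: 6 × 4 × 2 = 48
  Item 5: 3 × 2 × 4 = 24
  Item 6: 6 × 9 × 3 = 162
  Item 7: 3 × 3 × 4 = 36
  Item 8: 6 × 2 × 5 = 60
RPN > 23: Item 3 (96), Item 4 (48), Item 5 (24), Item 6 (162), Item 7 (36), Item 8 (60).
Sum: 96 + 48 + 24 + 162 + 36 + 60 = 426.

426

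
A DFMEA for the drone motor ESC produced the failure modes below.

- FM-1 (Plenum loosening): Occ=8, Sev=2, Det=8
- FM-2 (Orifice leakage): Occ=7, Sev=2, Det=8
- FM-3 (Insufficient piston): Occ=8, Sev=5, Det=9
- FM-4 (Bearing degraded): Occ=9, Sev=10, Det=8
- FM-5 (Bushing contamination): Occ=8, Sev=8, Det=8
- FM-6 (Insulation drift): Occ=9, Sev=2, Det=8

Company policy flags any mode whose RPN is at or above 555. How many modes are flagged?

RPN = Severity × Occurrence × Detection:
  FM-1: 2 × 8 × 8 = 128
  FM-2: 2 × 7 × 8 = 112
  FM-3: 5 × 8 × 9 = 360
  FM-4: 10 × 9 × 8 = 720
  FM-5: 8 × 8 × 8 = 512
  FM-6: 2 × 9 × 8 = 144
Modes with RPN ≥ 555: FM-4 (720) → 1.

1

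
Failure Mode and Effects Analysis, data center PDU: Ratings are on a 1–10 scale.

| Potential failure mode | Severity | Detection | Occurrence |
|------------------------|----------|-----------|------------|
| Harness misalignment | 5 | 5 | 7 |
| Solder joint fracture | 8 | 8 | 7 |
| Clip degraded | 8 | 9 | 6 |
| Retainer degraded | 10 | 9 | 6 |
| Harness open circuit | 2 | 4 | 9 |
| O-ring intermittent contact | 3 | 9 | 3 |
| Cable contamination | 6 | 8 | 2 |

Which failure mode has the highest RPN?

RPN = Severity × Occurrence × Detection:
  Harness misalignment: 5 × 7 × 5 = 175
  Solder joint fracture: 8 × 7 × 8 = 448
  Clip degraded: 8 × 6 × 9 = 432
  Retainer degraded: 10 × 6 × 9 = 540
  Harness open circuit: 2 × 9 × 4 = 72
  O-ring intermittent contact: 3 × 3 × 9 = 81
  Cable contamination: 6 × 2 × 8 = 96
Highest RPN is 540 → Retainer degraded.

Retainer degraded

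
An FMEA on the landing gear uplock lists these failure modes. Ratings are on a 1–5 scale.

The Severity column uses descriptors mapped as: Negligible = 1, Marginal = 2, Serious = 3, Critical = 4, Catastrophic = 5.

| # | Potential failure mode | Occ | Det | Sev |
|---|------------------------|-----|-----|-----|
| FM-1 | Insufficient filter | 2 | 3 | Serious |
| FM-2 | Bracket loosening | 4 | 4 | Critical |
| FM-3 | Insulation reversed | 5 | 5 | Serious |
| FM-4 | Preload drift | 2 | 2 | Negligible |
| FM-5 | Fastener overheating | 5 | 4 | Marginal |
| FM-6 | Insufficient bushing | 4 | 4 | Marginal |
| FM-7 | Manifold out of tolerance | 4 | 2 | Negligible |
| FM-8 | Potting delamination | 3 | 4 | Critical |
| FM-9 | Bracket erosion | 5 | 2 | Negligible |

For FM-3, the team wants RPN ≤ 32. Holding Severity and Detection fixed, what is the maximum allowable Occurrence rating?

FM-3: S=3, O=5, D=5 → current RPN = 75.
Fixed product = 15. Need 15 × O ≤ 32, so O ≤ 32/15 = 2.13.
Maximum integer Occurrence rating = 2 (gives RPN 30; O=3 would give 45 > 32).

2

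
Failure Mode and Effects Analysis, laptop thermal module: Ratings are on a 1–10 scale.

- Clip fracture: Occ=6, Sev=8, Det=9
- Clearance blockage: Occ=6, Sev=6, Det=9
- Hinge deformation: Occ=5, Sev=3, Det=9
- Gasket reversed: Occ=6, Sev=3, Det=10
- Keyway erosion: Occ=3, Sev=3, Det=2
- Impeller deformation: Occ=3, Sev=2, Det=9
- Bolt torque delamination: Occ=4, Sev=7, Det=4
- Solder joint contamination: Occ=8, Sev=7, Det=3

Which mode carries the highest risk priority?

RPN = Severity × Occurrence × Detection:
  Clip fracture: 8 × 6 × 9 = 432
  Clearance blockage: 6 × 6 × 9 = 324
  Hinge deformation: 3 × 5 × 9 = 135
  Gasket reversed: 3 × 6 × 10 = 180
  Keyway erosion: 3 × 3 × 2 = 18
  Impeller deformation: 2 × 3 × 9 = 54
  Bolt torque delamination: 7 × 4 × 4 = 112
  Solder joint contamination: 7 × 8 × 3 = 168
Highest RPN is 432 → Clip fracture.

Clip fracture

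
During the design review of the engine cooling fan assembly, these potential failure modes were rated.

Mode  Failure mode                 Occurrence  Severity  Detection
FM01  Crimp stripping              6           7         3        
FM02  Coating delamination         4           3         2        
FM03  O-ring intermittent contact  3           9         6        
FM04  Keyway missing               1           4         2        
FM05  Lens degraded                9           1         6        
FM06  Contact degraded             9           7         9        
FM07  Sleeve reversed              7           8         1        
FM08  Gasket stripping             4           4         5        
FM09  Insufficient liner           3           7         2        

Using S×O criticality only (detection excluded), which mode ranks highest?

FM06

Criticality = Severity × Occurrence:
  FM01: 7 × 6 = 42
  FM02: 3 × 4 = 12
  FM03: 9 × 3 = 27
  FM04: 4 × 1 = 4
  FM05: 1 × 9 = 9
  FM06: 7 × 9 = 63
  FM07: 8 × 7 = 56
  FM08: 4 × 4 = 16
  FM09: 7 × 3 = 21
Highest criticality is 63 → FM06.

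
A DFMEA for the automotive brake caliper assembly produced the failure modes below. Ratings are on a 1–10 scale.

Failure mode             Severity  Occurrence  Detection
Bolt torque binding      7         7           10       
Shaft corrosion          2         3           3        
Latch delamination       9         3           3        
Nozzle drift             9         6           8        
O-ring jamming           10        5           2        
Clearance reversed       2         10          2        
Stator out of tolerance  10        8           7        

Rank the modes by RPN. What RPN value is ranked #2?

RPN = Severity × Occurrence × Detection:
  Bolt torque binding: 7 × 7 × 10 = 490
  Shaft corrosion: 2 × 3 × 3 = 18
  Latch delamination: 9 × 3 × 3 = 81
  Nozzle drift: 9 × 6 × 8 = 432
  O-ring jamming: 10 × 5 × 2 = 100
  Clearance reversed: 2 × 10 × 2 = 40
  Stator out of tolerance: 10 × 8 × 7 = 560
Sorted descending: 560, 490, 432, 100, 81, 40, 18.
The second-highest RPN is 490 (Bolt torque binding).

490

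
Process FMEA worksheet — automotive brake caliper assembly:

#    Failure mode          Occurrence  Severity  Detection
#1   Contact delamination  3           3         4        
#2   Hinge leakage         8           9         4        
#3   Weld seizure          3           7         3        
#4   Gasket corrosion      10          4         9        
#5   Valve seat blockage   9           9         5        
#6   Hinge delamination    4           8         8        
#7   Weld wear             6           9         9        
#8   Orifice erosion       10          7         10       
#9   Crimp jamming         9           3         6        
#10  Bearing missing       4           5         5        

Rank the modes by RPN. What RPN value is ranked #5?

288

RPN = Severity × Occurrence × Detection:
  #1: 3 × 3 × 4 = 36
  #2: 9 × 8 × 4 = 288
  #3: 7 × 3 × 3 = 63
  #4: 4 × 10 × 9 = 360
  #5: 9 × 9 × 5 = 405
  #6: 8 × 4 × 8 = 256
  #7: 9 × 6 × 9 = 486
  #8: 7 × 10 × 10 = 700
  #9: 3 × 9 × 6 = 162
  #10: 5 × 4 × 5 = 100
Sorted descending: 700, 486, 405, 360, 288, 256, 162, 100, 63, 36.
The fifth-highest RPN is 288 (#2).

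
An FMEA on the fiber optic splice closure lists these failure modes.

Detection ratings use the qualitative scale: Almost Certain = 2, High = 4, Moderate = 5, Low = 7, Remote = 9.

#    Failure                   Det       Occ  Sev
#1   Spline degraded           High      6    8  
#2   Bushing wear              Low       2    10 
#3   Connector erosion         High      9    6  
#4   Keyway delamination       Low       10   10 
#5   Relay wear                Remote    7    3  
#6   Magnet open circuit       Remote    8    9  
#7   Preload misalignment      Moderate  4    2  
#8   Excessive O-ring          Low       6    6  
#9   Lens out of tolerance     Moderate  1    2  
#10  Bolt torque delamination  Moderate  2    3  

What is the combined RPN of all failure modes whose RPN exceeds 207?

RPN = Severity × Occurrence × Detection:
  #1: 8 × 6 × 4 = 192
  #2: 10 × 2 × 7 = 140
  #3: 6 × 9 × 4 = 216
  #4: 10 × 10 × 7 = 700
  #5: 3 × 7 × 9 = 189
  #6: 9 × 8 × 9 = 648
  #7: 2 × 4 × 5 = 40
  #8: 6 × 6 × 7 = 252
  #9: 2 × 1 × 5 = 10
  #10: 3 × 2 × 5 = 30
RPN > 207: #3 (216), #4 (700), #6 (648), #8 (252).
Sum: 216 + 700 + 648 + 252 = 1816.

1816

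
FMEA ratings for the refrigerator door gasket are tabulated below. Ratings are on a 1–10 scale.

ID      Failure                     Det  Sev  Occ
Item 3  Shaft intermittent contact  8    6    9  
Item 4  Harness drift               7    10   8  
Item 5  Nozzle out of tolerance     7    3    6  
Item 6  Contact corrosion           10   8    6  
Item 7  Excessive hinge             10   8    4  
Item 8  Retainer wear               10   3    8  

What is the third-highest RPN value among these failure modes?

432

RPN = Severity × Occurrence × Detection:
  Item 3: 6 × 9 × 8 = 432
  Item 4: 10 × 8 × 7 = 560
  Item 5: 3 × 6 × 7 = 126
  Item 6: 8 × 6 × 10 = 480
  Item 7: 8 × 4 × 10 = 320
  Item 8: 3 × 8 × 10 = 240
Sorted descending: 560, 480, 432, 320, 240, 126.
The third-highest RPN is 432 (Item 3).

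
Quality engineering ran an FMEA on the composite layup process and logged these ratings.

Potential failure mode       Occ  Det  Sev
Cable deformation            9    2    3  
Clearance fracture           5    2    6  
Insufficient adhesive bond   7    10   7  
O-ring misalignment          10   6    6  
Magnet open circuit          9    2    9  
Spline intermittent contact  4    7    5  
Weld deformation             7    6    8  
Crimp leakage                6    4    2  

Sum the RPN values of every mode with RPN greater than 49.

RPN = Severity × Occurrence × Detection:
  Cable deformation: 3 × 9 × 2 = 54
  Clearance fracture: 6 × 5 × 2 = 60
  Insufficient adhesive bond: 7 × 7 × 10 = 490
  O-ring misalignment: 6 × 10 × 6 = 360
  Magnet open circuit: 9 × 9 × 2 = 162
  Spline intermittent contact: 5 × 4 × 7 = 140
  Weld deformation: 8 × 7 × 6 = 336
  Crimp leakage: 2 × 6 × 4 = 48
RPN > 49: Cable deformation (54), Clearance fracture (60), Insufficient adhesive bond (490), O-ring misalignment (360), Magnet open circuit (162), Spline intermittent contact (140), Weld deformation (336).
Sum: 54 + 60 + 490 + 360 + 162 + 140 + 336 = 1602.

1602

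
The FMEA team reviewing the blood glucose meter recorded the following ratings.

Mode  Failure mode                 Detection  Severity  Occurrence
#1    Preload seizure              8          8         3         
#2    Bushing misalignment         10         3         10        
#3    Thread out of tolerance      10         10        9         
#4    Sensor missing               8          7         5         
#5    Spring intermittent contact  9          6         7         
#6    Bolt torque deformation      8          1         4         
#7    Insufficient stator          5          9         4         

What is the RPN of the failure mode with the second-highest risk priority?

378

RPN = Severity × Occurrence × Detection:
  #1: 8 × 3 × 8 = 192
  #2: 3 × 10 × 10 = 300
  #3: 10 × 9 × 10 = 900
  #4: 7 × 5 × 8 = 280
  #5: 6 × 7 × 9 = 378
  #6: 1 × 4 × 8 = 32
  #7: 9 × 4 × 5 = 180
Sorted descending: 900, 378, 300, 280, 192, 180, 32.
The second-highest RPN is 378 (#5).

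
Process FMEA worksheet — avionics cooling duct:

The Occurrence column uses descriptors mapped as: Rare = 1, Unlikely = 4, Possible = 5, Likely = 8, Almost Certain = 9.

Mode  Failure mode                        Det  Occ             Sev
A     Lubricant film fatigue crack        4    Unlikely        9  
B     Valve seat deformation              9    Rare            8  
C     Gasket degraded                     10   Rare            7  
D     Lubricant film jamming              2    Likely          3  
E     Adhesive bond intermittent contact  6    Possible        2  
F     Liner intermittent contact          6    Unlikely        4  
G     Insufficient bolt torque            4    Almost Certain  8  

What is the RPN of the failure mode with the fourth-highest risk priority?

RPN = Severity × Occurrence × Detection:
  A: 9 × 4 × 4 = 144
  B: 8 × 1 × 9 = 72
  C: 7 × 1 × 10 = 70
  D: 3 × 8 × 2 = 48
  E: 2 × 5 × 6 = 60
  F: 4 × 4 × 6 = 96
  G: 8 × 9 × 4 = 288
Sorted descending: 288, 144, 96, 72, 70, 60, 48.
The fourth-highest RPN is 72 (B).

72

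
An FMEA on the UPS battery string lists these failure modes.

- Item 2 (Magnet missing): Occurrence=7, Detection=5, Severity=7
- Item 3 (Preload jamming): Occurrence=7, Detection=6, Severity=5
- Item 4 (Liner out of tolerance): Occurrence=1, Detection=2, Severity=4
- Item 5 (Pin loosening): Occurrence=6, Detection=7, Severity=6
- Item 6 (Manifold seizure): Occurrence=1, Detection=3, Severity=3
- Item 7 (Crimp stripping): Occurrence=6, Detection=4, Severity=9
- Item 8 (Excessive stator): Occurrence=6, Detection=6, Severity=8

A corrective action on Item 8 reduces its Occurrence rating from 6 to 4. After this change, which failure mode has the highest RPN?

RPN = Severity × Occurrence × Detection:
  Item 2: 7 × 7 × 5 = 245
  Item 3: 5 × 7 × 6 = 210
  Item 4: 4 × 1 × 2 = 8
  Item 5: 6 × 6 × 7 = 252
  Item 6: 3 × 1 × 3 = 9
  Item 7: 9 × 6 × 4 = 216
  Item 8: 8 × 6 × 6 = 288
After action: Item 8 → 8 × 4 × 6 = 192.
Revised RPNs: Item 5=252, Item 2=245, Item 7=216, Item 3=210, Item 8=192, Item 6=9, Item 4=8.
Highest is now Item 5 (252).

Item 5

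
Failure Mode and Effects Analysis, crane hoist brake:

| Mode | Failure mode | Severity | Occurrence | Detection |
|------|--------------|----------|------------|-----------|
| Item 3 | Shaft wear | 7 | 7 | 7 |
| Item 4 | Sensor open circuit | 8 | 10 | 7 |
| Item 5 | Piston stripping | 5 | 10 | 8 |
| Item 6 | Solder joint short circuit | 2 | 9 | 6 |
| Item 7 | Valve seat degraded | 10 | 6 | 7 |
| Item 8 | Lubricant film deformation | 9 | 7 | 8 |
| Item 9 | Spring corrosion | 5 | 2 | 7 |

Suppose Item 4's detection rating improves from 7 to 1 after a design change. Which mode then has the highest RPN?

Item 8

RPN = Severity × Occurrence × Detection:
  Item 3: 7 × 7 × 7 = 343
  Item 4: 8 × 10 × 7 = 560
  Item 5: 5 × 10 × 8 = 400
  Item 6: 2 × 9 × 6 = 108
  Item 7: 10 × 6 × 7 = 420
  Item 8: 9 × 7 × 8 = 504
  Item 9: 5 × 2 × 7 = 70
After action: Item 4 → 8 × 10 × 1 = 80.
Revised RPNs: Item 8=504, Item 7=420, Item 5=400, Item 3=343, Item 6=108, Item 4=80, Item 9=70.
Highest is now Item 8 (504).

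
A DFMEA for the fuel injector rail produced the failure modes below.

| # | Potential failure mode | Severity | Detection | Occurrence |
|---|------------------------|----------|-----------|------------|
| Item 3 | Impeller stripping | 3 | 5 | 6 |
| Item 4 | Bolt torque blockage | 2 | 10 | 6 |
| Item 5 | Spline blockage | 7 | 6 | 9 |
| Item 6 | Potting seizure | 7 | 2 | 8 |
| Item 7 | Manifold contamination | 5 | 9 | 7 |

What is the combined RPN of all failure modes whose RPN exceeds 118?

RPN = Severity × Occurrence × Detection:
  Item 3: 3 × 6 × 5 = 90
  Item 4: 2 × 6 × 10 = 120
  Item 5: 7 × 9 × 6 = 378
  Item 6: 7 × 8 × 2 = 112
  Item 7: 5 × 7 × 9 = 315
RPN > 118: Item 4 (120), Item 5 (378), Item 7 (315).
Sum: 120 + 378 + 315 = 813.

813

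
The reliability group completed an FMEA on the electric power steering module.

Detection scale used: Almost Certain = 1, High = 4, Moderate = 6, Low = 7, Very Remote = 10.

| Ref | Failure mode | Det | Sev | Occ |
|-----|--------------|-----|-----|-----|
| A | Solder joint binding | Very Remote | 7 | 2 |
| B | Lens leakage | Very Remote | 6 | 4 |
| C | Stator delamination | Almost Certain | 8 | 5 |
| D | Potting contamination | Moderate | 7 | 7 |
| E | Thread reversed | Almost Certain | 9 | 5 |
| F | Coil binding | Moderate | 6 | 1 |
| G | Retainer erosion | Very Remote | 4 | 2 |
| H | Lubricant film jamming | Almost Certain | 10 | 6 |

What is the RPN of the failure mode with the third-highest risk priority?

RPN = Severity × Occurrence × Detection:
  A: 7 × 2 × 10 = 140
  B: 6 × 4 × 10 = 240
  C: 8 × 5 × 1 = 40
  D: 7 × 7 × 6 = 294
  E: 9 × 5 × 1 = 45
  F: 6 × 1 × 6 = 36
  G: 4 × 2 × 10 = 80
  H: 10 × 6 × 1 = 60
Sorted descending: 294, 240, 140, 80, 60, 45, 40, 36.
The third-highest RPN is 140 (A).

140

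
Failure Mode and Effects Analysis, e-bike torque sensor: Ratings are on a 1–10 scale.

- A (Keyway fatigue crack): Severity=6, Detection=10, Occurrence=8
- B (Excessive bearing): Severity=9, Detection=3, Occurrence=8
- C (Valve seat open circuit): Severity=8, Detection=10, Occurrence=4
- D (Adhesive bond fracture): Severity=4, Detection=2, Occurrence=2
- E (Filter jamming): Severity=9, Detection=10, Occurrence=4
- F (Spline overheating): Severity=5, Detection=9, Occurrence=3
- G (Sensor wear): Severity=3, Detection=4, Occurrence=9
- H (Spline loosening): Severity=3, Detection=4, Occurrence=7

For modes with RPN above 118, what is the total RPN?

1511

RPN = Severity × Occurrence × Detection:
  A: 6 × 8 × 10 = 480
  B: 9 × 8 × 3 = 216
  C: 8 × 4 × 10 = 320
  D: 4 × 2 × 2 = 16
  E: 9 × 4 × 10 = 360
  F: 5 × 3 × 9 = 135
  G: 3 × 9 × 4 = 108
  H: 3 × 7 × 4 = 84
RPN > 118: A (480), B (216), C (320), E (360), F (135).
Sum: 480 + 216 + 320 + 360 + 135 = 1511.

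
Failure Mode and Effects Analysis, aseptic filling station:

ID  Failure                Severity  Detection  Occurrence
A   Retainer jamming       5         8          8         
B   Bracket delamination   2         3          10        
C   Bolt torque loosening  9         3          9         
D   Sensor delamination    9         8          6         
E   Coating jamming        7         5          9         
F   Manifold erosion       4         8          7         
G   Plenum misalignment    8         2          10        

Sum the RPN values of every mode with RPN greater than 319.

752

RPN = Severity × Occurrence × Detection:
  A: 5 × 8 × 8 = 320
  B: 2 × 10 × 3 = 60
  C: 9 × 9 × 3 = 243
  D: 9 × 6 × 8 = 432
  E: 7 × 9 × 5 = 315
  F: 4 × 7 × 8 = 224
  G: 8 × 10 × 2 = 160
RPN > 319: A (320), D (432).
Sum: 320 + 432 = 752.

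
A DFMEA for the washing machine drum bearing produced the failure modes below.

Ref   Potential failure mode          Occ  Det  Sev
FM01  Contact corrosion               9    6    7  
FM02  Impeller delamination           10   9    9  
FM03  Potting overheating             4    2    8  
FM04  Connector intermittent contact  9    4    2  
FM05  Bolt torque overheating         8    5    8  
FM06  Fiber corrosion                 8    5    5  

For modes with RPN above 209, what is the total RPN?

1508

RPN = Severity × Occurrence × Detection:
  FM01: 7 × 9 × 6 = 378
  FM02: 9 × 10 × 9 = 810
  FM03: 8 × 4 × 2 = 64
  FM04: 2 × 9 × 4 = 72
  FM05: 8 × 8 × 5 = 320
  FM06: 5 × 8 × 5 = 200
RPN > 209: FM01 (378), FM02 (810), FM05 (320).
Sum: 378 + 810 + 320 = 1508.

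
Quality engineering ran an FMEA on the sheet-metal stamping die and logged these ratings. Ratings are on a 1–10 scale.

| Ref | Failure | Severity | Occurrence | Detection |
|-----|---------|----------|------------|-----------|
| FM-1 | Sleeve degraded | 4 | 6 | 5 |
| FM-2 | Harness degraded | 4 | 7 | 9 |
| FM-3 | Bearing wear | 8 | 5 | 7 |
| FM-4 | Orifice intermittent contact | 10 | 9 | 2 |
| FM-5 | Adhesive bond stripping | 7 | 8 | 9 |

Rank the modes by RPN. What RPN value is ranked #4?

180

RPN = Severity × Occurrence × Detection:
  FM-1: 4 × 6 × 5 = 120
  FM-2: 4 × 7 × 9 = 252
  FM-3: 8 × 5 × 7 = 280
  FM-4: 10 × 9 × 2 = 180
  FM-5: 7 × 8 × 9 = 504
Sorted descending: 504, 280, 252, 180, 120.
The fourth-highest RPN is 180 (FM-4).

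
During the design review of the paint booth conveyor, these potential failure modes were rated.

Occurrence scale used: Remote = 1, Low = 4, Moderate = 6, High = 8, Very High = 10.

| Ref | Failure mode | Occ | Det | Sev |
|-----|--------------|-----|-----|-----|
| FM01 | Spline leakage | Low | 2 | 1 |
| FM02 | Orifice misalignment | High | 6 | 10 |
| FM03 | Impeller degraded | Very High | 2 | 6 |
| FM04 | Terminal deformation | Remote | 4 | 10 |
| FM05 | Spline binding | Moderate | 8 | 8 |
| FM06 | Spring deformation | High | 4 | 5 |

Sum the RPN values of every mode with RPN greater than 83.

1144

RPN = Severity × Occurrence × Detection:
  FM01: 1 × 4 × 2 = 8
  FM02: 10 × 8 × 6 = 480
  FM03: 6 × 10 × 2 = 120
  FM04: 10 × 1 × 4 = 40
  FM05: 8 × 6 × 8 = 384
  FM06: 5 × 8 × 4 = 160
RPN > 83: FM02 (480), FM03 (120), FM05 (384), FM06 (160).
Sum: 480 + 120 + 384 + 160 = 1144.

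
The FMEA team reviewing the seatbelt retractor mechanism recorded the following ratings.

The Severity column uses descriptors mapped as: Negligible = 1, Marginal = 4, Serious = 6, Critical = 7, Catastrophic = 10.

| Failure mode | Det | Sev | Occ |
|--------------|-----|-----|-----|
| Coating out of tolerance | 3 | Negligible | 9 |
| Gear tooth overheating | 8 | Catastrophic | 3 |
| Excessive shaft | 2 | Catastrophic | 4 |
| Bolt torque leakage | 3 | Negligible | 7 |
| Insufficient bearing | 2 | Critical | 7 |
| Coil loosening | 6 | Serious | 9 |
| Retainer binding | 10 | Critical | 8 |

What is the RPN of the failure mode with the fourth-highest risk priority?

98

RPN = Severity × Occurrence × Detection:
  Coating out of tolerance: 1 × 9 × 3 = 27
  Gear tooth overheating: 10 × 3 × 8 = 240
  Excessive shaft: 10 × 4 × 2 = 80
  Bolt torque leakage: 1 × 7 × 3 = 21
  Insufficient bearing: 7 × 7 × 2 = 98
  Coil loosening: 6 × 9 × 6 = 324
  Retainer binding: 7 × 8 × 10 = 560
Sorted descending: 560, 324, 240, 98, 80, 27, 21.
The fourth-highest RPN is 98 (Insufficient bearing).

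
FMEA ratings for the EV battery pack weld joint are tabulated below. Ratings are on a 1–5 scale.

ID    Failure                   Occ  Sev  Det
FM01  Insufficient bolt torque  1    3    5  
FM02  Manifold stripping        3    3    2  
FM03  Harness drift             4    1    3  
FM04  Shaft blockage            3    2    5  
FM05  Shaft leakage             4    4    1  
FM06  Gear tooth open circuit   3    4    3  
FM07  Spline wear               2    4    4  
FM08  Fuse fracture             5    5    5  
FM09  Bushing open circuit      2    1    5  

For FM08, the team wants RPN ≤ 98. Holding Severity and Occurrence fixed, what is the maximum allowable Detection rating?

3

FM08: S=5, O=5, D=5 → current RPN = 125.
Fixed product = 25. Need 25 × D ≤ 98, so D ≤ 98/25 = 3.92.
Maximum integer Detection rating = 3 (gives RPN 75; D=4 would give 100 > 98).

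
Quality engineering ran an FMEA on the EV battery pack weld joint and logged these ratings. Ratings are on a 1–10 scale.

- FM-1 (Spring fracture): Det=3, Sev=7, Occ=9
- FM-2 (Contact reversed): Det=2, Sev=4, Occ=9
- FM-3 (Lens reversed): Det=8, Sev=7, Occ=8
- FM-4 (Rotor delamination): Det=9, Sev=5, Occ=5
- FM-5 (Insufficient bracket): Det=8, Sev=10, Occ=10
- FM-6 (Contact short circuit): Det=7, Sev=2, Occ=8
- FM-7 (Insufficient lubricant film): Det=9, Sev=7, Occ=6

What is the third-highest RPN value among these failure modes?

RPN = Severity × Occurrence × Detection:
  FM-1: 7 × 9 × 3 = 189
  FM-2: 4 × 9 × 2 = 72
  FM-3: 7 × 8 × 8 = 448
  FM-4: 5 × 5 × 9 = 225
  FM-5: 10 × 10 × 8 = 800
  FM-6: 2 × 8 × 7 = 112
  FM-7: 7 × 6 × 9 = 378
Sorted descending: 800, 448, 378, 225, 189, 112, 72.
The third-highest RPN is 378 (FM-7).

378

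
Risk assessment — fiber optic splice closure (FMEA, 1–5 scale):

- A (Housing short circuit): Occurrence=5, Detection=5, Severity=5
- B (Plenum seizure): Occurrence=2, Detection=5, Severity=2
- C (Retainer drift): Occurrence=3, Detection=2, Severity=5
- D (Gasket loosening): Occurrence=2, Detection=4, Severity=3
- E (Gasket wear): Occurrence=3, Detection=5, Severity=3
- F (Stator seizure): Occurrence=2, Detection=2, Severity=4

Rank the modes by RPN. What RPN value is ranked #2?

RPN = Severity × Occurrence × Detection:
  A: 5 × 5 × 5 = 125
  B: 2 × 2 × 5 = 20
  C: 5 × 3 × 2 = 30
  D: 3 × 2 × 4 = 24
  E: 3 × 3 × 5 = 45
  F: 4 × 2 × 2 = 16
Sorted descending: 125, 45, 30, 24, 20, 16.
The second-highest RPN is 45 (E).

45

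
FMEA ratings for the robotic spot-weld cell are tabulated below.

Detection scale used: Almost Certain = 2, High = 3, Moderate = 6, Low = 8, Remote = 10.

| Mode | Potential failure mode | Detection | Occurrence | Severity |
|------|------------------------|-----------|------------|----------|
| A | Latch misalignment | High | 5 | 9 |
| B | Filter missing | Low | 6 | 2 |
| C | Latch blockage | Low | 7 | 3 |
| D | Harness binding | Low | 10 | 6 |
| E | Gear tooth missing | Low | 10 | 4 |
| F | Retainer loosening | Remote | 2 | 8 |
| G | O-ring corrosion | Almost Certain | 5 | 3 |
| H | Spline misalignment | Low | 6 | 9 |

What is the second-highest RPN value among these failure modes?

RPN = Severity × Occurrence × Detection:
  A: 9 × 5 × 3 = 135
  B: 2 × 6 × 8 = 96
  C: 3 × 7 × 8 = 168
  D: 6 × 10 × 8 = 480
  E: 4 × 10 × 8 = 320
  F: 8 × 2 × 10 = 160
  G: 3 × 5 × 2 = 30
  H: 9 × 6 × 8 = 432
Sorted descending: 480, 432, 320, 168, 160, 135, 96, 30.
The second-highest RPN is 432 (H).

432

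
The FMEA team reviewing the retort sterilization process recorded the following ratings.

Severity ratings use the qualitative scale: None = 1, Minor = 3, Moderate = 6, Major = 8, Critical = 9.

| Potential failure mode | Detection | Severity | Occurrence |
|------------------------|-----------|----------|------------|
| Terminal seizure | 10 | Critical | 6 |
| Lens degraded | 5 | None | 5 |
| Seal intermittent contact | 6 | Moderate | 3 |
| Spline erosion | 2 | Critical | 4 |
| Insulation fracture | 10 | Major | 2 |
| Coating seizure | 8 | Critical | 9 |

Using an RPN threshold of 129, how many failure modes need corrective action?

RPN = Severity × Occurrence × Detection:
  Terminal seizure: 9 × 6 × 10 = 540
  Lens degraded: 1 × 5 × 5 = 25
  Seal intermittent contact: 6 × 3 × 6 = 108
  Spline erosion: 9 × 4 × 2 = 72
  Insulation fracture: 8 × 2 × 10 = 160
  Coating seizure: 9 × 9 × 8 = 648
Modes with RPN ≥ 129: Terminal seizure (540), Insulation fracture (160), Coating seizure (648) → 3.

3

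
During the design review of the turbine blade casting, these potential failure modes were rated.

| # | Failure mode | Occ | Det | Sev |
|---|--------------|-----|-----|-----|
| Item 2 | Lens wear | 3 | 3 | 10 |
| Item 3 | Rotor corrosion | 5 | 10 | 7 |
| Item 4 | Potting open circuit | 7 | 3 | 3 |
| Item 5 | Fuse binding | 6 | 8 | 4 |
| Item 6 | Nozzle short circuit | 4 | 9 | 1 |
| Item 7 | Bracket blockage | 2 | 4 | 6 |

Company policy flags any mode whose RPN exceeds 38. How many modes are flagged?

5

RPN = Severity × Occurrence × Detection:
  Item 2: 10 × 3 × 3 = 90
  Item 3: 7 × 5 × 10 = 350
  Item 4: 3 × 7 × 3 = 63
  Item 5: 4 × 6 × 8 = 192
  Item 6: 1 × 4 × 9 = 36
  Item 7: 6 × 2 × 4 = 48
Modes with RPN > 38: Item 2 (90), Item 3 (350), Item 4 (63), Item 5 (192), Item 7 (48) → 5.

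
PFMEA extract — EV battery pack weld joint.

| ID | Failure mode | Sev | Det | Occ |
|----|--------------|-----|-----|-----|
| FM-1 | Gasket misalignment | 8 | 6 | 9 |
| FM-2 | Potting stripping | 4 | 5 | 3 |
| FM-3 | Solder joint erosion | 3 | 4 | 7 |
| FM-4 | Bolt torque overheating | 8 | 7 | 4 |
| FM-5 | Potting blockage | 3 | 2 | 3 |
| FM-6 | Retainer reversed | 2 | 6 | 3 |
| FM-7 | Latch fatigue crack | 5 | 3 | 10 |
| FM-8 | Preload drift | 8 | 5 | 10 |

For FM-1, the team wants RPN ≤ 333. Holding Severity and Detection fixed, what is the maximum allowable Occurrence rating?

6

FM-1: S=8, O=9, D=6 → current RPN = 432.
Fixed product = 48. Need 48 × O ≤ 333, so O ≤ 333/48 = 6.94.
Maximum integer Occurrence rating = 6 (gives RPN 288; O=7 would give 336 > 333).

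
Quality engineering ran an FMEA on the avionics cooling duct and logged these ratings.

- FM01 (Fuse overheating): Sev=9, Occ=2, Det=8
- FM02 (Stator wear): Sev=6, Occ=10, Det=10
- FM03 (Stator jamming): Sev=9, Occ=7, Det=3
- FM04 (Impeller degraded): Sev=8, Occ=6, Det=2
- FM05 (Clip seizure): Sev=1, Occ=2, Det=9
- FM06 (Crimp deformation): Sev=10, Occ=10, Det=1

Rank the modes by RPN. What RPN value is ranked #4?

100

RPN = Severity × Occurrence × Detection:
  FM01: 9 × 2 × 8 = 144
  FM02: 6 × 10 × 10 = 600
  FM03: 9 × 7 × 3 = 189
  FM04: 8 × 6 × 2 = 96
  FM05: 1 × 2 × 9 = 18
  FM06: 10 × 10 × 1 = 100
Sorted descending: 600, 189, 144, 100, 96, 18.
The fourth-highest RPN is 100 (FM06).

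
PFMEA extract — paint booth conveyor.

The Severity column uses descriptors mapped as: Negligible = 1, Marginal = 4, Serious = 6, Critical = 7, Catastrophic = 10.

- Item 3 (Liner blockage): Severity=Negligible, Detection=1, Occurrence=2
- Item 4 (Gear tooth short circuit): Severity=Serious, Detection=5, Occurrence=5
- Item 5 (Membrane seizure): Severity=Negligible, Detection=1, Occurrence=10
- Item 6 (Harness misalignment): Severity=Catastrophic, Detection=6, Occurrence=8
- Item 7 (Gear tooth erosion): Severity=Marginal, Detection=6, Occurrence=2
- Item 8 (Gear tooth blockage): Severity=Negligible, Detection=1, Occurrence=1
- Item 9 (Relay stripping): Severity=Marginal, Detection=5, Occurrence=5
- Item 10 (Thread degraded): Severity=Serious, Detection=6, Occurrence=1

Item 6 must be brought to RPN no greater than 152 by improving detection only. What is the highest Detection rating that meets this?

Item 6: S=10, O=8, D=6 → current RPN = 480.
Fixed product = 80. Need 80 × D ≤ 152, so D ≤ 152/80 = 1.90.
Maximum integer Detection rating = 1 (gives RPN 80; D=2 would give 160 > 152).

1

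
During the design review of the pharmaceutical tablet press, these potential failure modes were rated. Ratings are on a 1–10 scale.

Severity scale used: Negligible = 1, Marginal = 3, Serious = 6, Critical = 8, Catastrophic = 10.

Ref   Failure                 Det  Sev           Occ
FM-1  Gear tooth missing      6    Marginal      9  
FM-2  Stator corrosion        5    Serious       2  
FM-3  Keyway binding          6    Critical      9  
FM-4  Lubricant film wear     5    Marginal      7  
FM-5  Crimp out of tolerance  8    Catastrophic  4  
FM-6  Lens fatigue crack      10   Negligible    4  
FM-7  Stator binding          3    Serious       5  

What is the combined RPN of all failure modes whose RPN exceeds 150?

914

RPN = Severity × Occurrence × Detection:
  FM-1: 3 × 9 × 6 = 162
  FM-2: 6 × 2 × 5 = 60
  FM-3: 8 × 9 × 6 = 432
  FM-4: 3 × 7 × 5 = 105
  FM-5: 10 × 4 × 8 = 320
  FM-6: 1 × 4 × 10 = 40
  FM-7: 6 × 5 × 3 = 90
RPN > 150: FM-1 (162), FM-3 (432), FM-5 (320).
Sum: 162 + 432 + 320 = 914.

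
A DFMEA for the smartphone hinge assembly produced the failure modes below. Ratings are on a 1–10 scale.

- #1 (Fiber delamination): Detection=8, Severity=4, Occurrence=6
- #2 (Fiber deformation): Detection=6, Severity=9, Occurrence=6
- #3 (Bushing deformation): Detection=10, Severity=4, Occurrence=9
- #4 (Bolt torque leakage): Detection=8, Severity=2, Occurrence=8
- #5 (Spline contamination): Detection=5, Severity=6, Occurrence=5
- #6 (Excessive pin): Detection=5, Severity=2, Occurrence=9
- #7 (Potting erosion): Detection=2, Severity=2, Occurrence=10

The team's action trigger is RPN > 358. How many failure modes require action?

RPN = Severity × Occurrence × Detection:
  #1: 4 × 6 × 8 = 192
  #2: 9 × 6 × 6 = 324
  #3: 4 × 9 × 10 = 360
  #4: 2 × 8 × 8 = 128
  #5: 6 × 5 × 5 = 150
  #6: 2 × 9 × 5 = 90
  #7: 2 × 10 × 2 = 40
Modes with RPN > 358: #3 (360) → 1.

1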